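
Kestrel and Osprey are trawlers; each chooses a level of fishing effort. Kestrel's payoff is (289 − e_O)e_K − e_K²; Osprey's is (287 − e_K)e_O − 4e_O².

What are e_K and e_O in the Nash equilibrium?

135, 19

Expanding Kestrel's payoff: 289e_K − e_Oe_K − e_K².
∂π/∂e_K = 289 − e_O − 2e_K = 0, so e_K = 144.5 − 0.5e_O.
Likewise for Osprey: e_O = 35.875 − 0.125e_K.
Solving the two reaction functions simultaneously: (1 − (−0.5)(−0.125))e_K = 144.5 − 0.5·35.875, so 0.9375e_K = 126.5625 and e_K = 135.
Then e_O = 35.875 − 0.125·135 = 19.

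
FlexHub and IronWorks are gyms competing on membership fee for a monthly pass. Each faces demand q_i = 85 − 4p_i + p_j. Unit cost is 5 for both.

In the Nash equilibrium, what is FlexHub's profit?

400

FlexHub's profit: π = (p_{FlexHub} − 5)(85 − 4p_{FlexHub} + p_{IronWorks}).
∂π/∂p_{FlexHub} = 105 − 8p_{FlexHub} + p_{IronWorks} = 0 ⇒ p_{FlexHub} = 13.125 + 0.125p_{IronWorks}.
By symmetry p_{IronWorks} = p_{FlexHub}; substituting into the reaction function, 0.875p_{FlexHub} = 13.125 and p_{FlexHub} = 15.
q_{FlexHub} = 85 − 4·15 + 15 = 40.
Profit = (15 − 5)·40 = 400.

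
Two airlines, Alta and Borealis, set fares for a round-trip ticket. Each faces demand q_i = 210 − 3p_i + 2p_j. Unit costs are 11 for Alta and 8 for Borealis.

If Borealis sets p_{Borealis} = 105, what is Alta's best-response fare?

Alta's profit: π = (p_{Alta} − 11)(210 − 3p_{Alta} + 2p_{Borealis}).
∂π/∂p_{Alta} = 243 − 6p_{Alta} + 2p_{Borealis} = 0 ⇒ p_{Alta} = 40.5 + (1/3)p_{Borealis}.
At p_{Borealis} = 105: p_{Alta} = 40.5 + (1/3)·105 = 75.5.

75.5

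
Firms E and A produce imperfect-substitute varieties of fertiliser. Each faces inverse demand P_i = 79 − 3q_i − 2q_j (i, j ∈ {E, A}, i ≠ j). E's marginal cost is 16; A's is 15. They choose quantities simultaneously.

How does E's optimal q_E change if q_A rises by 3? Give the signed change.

Firm E's profit: π = q_E(79 − 3q_E − 2q_A) − 16q_E.
∂π/∂q_E = 63 − 6q_E − 2q_A = 0 ⇒ q_E = 10.5 − (1/3)q_A.
The reaction-function slope is −1/3, so a 3-unit rise in q_A moves q_E by −1/3 × 3 = −1. E's best response falls — the actions are strategic substitutes.

-1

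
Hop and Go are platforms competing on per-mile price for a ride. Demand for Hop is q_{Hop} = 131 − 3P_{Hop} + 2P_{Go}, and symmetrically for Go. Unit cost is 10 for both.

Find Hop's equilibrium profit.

2745.1875

Hop's profit: π = (P_{Hop} − 10)(131 − 3P_{Hop} + 2P_{Go}).
∂π/∂P_{Hop} = 161 − 6P_{Hop} + 2P_{Go} = 0 ⇒ P_{Hop} = 161/6 + (1/3)P_{Go}.
The game is symmetric, so in equilibrium P_{Go} = P_{Hop}: the reaction function gives (2/3)P_{Hop} = 161/6, hence P_{Hop} = 40.25.
q_{Hop} = 131 − 3·40.25 + 2·40.25 = 90.75.
Profit = (40.25 − 10)·90.75 = 2745.1875.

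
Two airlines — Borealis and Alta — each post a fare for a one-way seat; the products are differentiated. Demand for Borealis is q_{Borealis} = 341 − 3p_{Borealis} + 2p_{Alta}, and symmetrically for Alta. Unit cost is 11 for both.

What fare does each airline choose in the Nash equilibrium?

Borealis's profit: π = (p_{Borealis} − 11)(341 − 3p_{Borealis} + 2p_{Alta}).
∂π/∂p_{Borealis} = 374 − 6p_{Borealis} + 2p_{Alta} = 0 ⇒ p_{Borealis} = 187/3 + (1/3)p_{Alta}.
By symmetry p_{Alta} = p_{Borealis}; substituting into the reaction function, (2/3)p_{Borealis} = 187/3 and p_{Borealis} = 93.5.

93.5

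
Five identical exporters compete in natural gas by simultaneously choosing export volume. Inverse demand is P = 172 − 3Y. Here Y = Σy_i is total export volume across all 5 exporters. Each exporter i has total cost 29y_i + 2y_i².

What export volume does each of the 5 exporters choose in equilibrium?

6.5

A representative exporter's profit is π_i = y_i(172 − 3Y) − 29y_i − 2y_i², with Y = y_i + Σ_{j≠i} y_j.
First-order condition: 143 − 10y_i − 3Σ_{j≠i} y_j = 0.
With identical exporters, set every y_j = y: then 143 − 10y − 12y = 0, i.e. y = 143/22 = 6.5.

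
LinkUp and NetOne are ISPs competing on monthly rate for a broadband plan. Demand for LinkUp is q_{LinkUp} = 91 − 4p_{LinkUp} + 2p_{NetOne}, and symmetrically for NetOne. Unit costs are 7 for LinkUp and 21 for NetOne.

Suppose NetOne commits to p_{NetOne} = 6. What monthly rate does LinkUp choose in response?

16.375

LinkUp's profit: π = (p_{LinkUp} − 7)(91 − 4p_{LinkUp} + 2p_{NetOne}).
∂π/∂p_{LinkUp} = 119 − 8p_{LinkUp} + 2p_{NetOne} = 0 ⇒ p_{LinkUp} = 14.875 + 0.25p_{NetOne}.
At p_{NetOne} = 6: p_{LinkUp} = 14.875 + 0.25·6 = 16.375.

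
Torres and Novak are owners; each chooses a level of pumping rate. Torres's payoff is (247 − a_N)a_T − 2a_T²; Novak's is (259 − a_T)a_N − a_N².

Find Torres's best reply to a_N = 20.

56.75

Expanding Torres's payoff: 247a_T − a_Na_T − 2a_T².
∂π/∂a_T = 247 − a_N − 4a_T = 0, so a_T = 61.75 − 0.25a_N.
At a_N = 20: a_T = 61.75 − 0.25·20 = 56.75.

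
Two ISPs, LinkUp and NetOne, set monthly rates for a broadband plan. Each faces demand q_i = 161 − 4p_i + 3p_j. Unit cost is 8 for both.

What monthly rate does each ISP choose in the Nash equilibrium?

38.6

LinkUp's profit: π = (p_{LinkUp} − 8)(161 − 4p_{LinkUp} + 3p_{NetOne}).
∂π/∂p_{LinkUp} = 193 − 8p_{LinkUp} + 3p_{NetOne} = 0 ⇒ p_{LinkUp} = 24.125 + 0.375p_{NetOne}.
The game is symmetric, so in equilibrium p_{NetOne} = p_{LinkUp}: the reaction function gives 0.625p_{LinkUp} = 24.125, hence p_{LinkUp} = 38.6.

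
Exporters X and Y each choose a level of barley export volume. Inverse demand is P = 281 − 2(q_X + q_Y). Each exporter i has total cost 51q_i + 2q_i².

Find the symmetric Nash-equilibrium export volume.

23

Exporter X's profit: π = q_X(281 − 2(q_X + q_Y)) − 51q_X − 2q_X².
∂π/∂q_X = 230 − 8q_X − 2q_Y = 0, so q_X = 28.75 − 0.25q_Y.
Setting q_X = q_Y in the reaction function: q_X = 28.75 − 0.25q_X, so q_X = 28.75 / 1.25 = 23.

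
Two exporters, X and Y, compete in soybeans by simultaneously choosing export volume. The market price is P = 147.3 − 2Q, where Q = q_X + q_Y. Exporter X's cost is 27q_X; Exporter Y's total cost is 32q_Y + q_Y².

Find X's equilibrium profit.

Exporter X's profit: π = q_X(147.3 − 2(q_X + q_Y)) − 27q_X.
∂π/∂q_X = 120.3 − 4q_X − 2q_Y = 0, so q_X = 30.075 − 0.5q_Y.
For Y: ∂π/∂q_Y = 115.3 − 6q_Y − 2q_X = 0 ⇒ q_Y = 1153/60 − (1/3)q_X.
Substituting the second reaction function into the first: q_X = 30.075 − 0.5(1153/60 − (1/3)q_X), which gives (5/6)q_X = 307/15 ⇒ q_X = 24.56.
Then q_Y = 1153/60 − (1/3)·24.56 = 11.03.
Price P = 147.3 − 2·35.59 = 76.12.
X's profit: (76.12 − 27)·24.56 = 1206.3872.

1206.3872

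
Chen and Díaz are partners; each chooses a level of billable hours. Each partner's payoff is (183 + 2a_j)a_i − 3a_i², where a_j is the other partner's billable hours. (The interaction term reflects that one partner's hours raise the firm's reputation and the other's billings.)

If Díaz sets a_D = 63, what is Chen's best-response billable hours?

Chen's payoff is (183 + 2a_D)a_C − 3a_C².
∂π/∂a_C = 183 + 2a_D − 6a_C = 0, so a_C = 30.5 + (1/3)a_D.
At a_D = 63: a_C = 30.5 + (1/3)·63 = 51.5.

51.5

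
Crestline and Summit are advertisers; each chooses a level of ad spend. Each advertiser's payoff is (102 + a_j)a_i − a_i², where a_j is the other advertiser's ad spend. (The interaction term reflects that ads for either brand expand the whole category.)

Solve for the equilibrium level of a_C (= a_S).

102

Crestline's payoff is (102 + a_S)a_C − a_C².
∂π/∂a_C = 102 + a_S − 2a_C = 0, so a_C = 51 + 0.5a_S.
Setting a_C = a_S in the reaction function: a_C = 51 + 0.5a_C, so a_C = 51 / 0.5 = 102.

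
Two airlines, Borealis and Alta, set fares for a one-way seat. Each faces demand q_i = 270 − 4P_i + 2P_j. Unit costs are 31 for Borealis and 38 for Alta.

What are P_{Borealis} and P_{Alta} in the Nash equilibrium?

66.6, 69.4

Borealis's profit: π = (P_{Borealis} − 31)(270 − 4P_{Borealis} + 2P_{Alta}).
∂π/∂P_{Borealis} = 394 − 8P_{Borealis} + 2P_{Alta} = 0 ⇒ P_{Borealis} = 49.25 + 0.25P_{Alta}.
Similarly P_{Alta} = 52.75 + 0.25P_{Borealis}.
Solving the two reaction functions simultaneously: (1 − (0.25)(0.25))P_{Borealis} = 49.25 + 0.25·52.75, so 0.9375P_{Borealis} = 62.4375 and P_{Borealis} = 66.6.
Then P_{Alta} = 52.75 + 0.25·66.6 = 69.4.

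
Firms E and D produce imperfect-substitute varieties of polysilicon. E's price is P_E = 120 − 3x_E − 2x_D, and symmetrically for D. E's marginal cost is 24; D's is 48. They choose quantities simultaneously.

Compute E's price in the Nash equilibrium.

Firm E's profit: π = x_E(120 − 3x_E − 2x_D) − 24x_E.
∂π/∂x_E = 96 − 6x_E − 2x_D = 0 ⇒ x_E = 16 − (1/3)x_D.
Similarly x_D = 12 − (1/3)x_E.
Solving the two reaction functions simultaneously: (1 − (−1/3)(−1/3))x_E = 16 − (1/3)·12, so (8/9)x_E = 12 and x_E = 13.5.
Then x_D = 12 − (1/3)·13.5 = 7.5.
P_E = 120 − 3·13.5 − 2·7.5 = 64.5.

64.5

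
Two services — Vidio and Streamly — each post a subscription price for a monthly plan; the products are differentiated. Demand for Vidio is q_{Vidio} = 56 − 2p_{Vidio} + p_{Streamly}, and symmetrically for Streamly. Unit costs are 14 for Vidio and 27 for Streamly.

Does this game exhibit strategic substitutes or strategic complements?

Vidio's profit: π = (p_{Vidio} − 14)(56 − 2p_{Vidio} + p_{Streamly}).
∂π/∂p_{Vidio} = 84 − 4p_{Vidio} + p_{Streamly} = 0 ⇒ p_{Vidio} = 21 + 0.25p_{Streamly}.
The best-response slope dp_{Vidio}/dp_{Streamly} = 0.25 > 0: the reaction function is upward-sloping, so the choices are strategic complements.

strategic complements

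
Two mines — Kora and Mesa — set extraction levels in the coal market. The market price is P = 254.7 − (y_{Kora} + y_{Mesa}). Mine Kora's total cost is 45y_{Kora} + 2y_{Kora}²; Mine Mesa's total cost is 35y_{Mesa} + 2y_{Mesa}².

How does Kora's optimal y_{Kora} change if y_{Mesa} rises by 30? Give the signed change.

Mine Kora's profit: π = y_{Kora}(254.7 − (y_{Kora} + y_{Mesa})) − 45y_{Kora} − 2y_{Kora}².
∂π/∂y_{Kora} = 209.7 − 6y_{Kora} − y_{Mesa} = 0, so y_{Kora} = 34.95 − (1/6)y_{Mesa}.
The reaction-function slope is −1/6, so a 30-unit rise in y_{Mesa} moves y_{Kora} by −1/6 × 30 = −5. Kora's best response falls — the actions are strategic substitutes.

-5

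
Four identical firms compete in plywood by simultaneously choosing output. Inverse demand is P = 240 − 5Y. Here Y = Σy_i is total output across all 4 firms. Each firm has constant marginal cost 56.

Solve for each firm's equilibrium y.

A representative firm's profit is π_i = y_i(240 − 5Y) − 56y_i, with Y = y_i + Σ_{j≠i} y_j.
First-order condition: 184 − 10y_i − 5Σ_{j≠i} y_j = 0.
With identical firms, set every y_j = y: then 184 − 10y − 15y = 0, i.e. y = 184/25 = 7.36.

7.36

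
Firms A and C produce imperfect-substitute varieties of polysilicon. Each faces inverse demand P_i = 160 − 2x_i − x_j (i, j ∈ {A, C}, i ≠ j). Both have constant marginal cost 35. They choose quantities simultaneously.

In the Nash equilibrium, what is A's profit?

Firm A's profit: π = x_A(160 − 2x_A − x_C) − 35x_A.
∂π/∂x_A = 125 − 4x_A − x_C = 0 ⇒ x_A = 31.25 − 0.25x_C.
By symmetry x_C = x_A; substituting into the reaction function, 1.25x_A = 31.25 and x_A = 25.
P_A = 160 − 2·25 − 25 = 85.
Profit = (85 − 35)·25 = 1250.

1250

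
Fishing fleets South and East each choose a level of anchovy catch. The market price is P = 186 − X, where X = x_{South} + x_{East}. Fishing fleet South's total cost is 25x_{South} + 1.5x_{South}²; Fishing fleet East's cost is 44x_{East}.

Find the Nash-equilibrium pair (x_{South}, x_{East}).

Fishing fleet South's profit: π = x_{South}(186 − (x_{South} + x_{East})) − 25x_{South} − 1.5x_{South}².
∂π/∂x_{South} = 161 − 5x_{South} − x_{East} = 0, so x_{South} = 32.2 − 0.2x_{East}.
For East: ∂π/∂x_{East} = 142 − 2x_{East} − x_{South} = 0 ⇒ x_{East} = 71 − 0.5x_{South}.
Solving the two reaction functions simultaneously: (1 − (−0.2)(−0.5))x_{South} = 32.2 − 0.2·71, so 0.9x_{South} = 18 and x_{South} = 20.
Then x_{East} = 71 − 0.5·20 = 61.

20, 61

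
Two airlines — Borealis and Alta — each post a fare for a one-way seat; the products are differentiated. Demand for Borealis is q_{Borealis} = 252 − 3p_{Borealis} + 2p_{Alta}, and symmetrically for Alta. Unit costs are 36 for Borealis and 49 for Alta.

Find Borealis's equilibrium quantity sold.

169.3125

Borealis's profit: π = (p_{Borealis} − 36)(252 − 3p_{Borealis} + 2p_{Alta}).
∂π/∂p_{Borealis} = 360 − 6p_{Borealis} + 2p_{Alta} = 0 ⇒ p_{Borealis} = 60 + (1/3)p_{Alta}.
Similarly p_{Alta} = 66.5 + (1/3)p_{Borealis}.
Substituting the second reaction function into the first: p_{Borealis} = 60 + (1/3)(66.5 + (1/3)p_{Borealis}), which gives (8/9)p_{Borealis} = 493/6 ⇒ p_{Borealis} = 92.4375.
Then p_{Alta} = 66.5 + (1/3)·92.4375 = 97.3125.
q_{Borealis} = 252 − 3·92.4375 + 2·97.3125 = 169.3125.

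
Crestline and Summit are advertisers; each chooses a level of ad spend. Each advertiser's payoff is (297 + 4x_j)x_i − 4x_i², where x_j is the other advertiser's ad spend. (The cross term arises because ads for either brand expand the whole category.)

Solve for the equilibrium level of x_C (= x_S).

74.25

Crestline's payoff is (297 + 4x_S)x_C − 4x_C².
∂π/∂x_C = 297 + 4x_S − 8x_C = 0, so x_C = 37.125 + 0.5x_S.
By symmetry x_S = x_C; substituting into the reaction function, 0.5x_C = 37.125 and x_C = 74.25.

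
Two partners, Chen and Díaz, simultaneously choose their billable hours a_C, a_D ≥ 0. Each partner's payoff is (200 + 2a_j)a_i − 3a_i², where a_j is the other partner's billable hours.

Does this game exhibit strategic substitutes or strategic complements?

Chen's payoff is (200 + 2a_D)a_C − 3a_C².
∂π/∂a_C = 200 + 2a_D − 6a_C = 0, so a_C = 100/3 + (1/3)a_D.
The best-response slope da_C/da_D = 1/3 > 0: the reaction function is upward-sloping, so the choices are strategic complements.

strategic complements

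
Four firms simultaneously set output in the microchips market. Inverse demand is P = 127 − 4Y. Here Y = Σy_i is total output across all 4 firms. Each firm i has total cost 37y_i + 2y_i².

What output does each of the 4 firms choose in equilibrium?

3.75

A representative firm's profit is π_i = y_i(127 − 4Y) − 37y_i − 2y_i², with Y = y_i + Σ_{j≠i} y_j.
First-order condition: 90 − 12y_i − 4Σ_{j≠i} y_j = 0.
In a symmetric equilibrium every firm chooses the same y, so Σ_{j≠i} y_j = 3y. The condition becomes 90 − 24y = 0, giving y = 90/24 = 3.75.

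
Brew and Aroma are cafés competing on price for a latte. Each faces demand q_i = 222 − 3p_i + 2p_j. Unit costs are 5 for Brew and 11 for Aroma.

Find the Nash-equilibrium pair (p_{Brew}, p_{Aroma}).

Brew's profit: π = (p_{Brew} − 5)(222 − 3p_{Brew} + 2p_{Aroma}).
∂π/∂p_{Brew} = 237 − 6p_{Brew} + 2p_{Aroma} = 0 ⇒ p_{Brew} = 39.5 + (1/3)p_{Aroma}.
Similarly p_{Aroma} = 42.5 + (1/3)p_{Brew}.
Solving the two reaction functions simultaneously: (1 − (1/3)(1/3))p_{Brew} = 39.5 + (1/3)·42.5, so (8/9)p_{Brew} = 161/3 and p_{Brew} = 60.375.
Then p_{Aroma} = 42.5 + (1/3)·60.375 = 62.625.

60.375, 62.625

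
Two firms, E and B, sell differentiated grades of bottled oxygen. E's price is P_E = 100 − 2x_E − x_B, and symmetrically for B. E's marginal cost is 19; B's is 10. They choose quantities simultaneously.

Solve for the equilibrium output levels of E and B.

Firm E's profit: π = x_E(100 − 2x_E − x_B) − 19x_E.
∂π/∂x_E = 81 − 4x_E − x_B = 0 ⇒ x_E = 20.25 − 0.25x_B.
Similarly x_B = 22.5 − 0.25x_E.
Plugging x_B into E's best response: x_E = 20.25 − 0.25(22.5 − 0.25x_E) ⇒ 0.9375x_E = 14.625, so x_E = 15.6.
Then x_B = 22.5 − 0.25·15.6 = 18.6.

15.6, 18.6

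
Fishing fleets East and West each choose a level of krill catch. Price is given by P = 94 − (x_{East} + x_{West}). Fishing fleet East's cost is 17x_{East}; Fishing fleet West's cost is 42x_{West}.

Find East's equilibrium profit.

1156

Fishing fleet East's profit: π = x_{East}(94 − (x_{East} + x_{West})) − 17x_{East}.
∂π/∂x_{East} = 77 − 2x_{East} − x_{West} = 0, so x_{East} = 38.5 − 0.5x_{West}.
By the same steps for West: x_{West} = 26 − 0.5x_{East}.
Plugging x_{West} into East's best response: x_{East} = 38.5 − 0.5(26 − 0.5x_{East}) ⇒ 0.75x_{East} = 25.5, so x_{East} = 34.
Then x_{West} = 26 − 0.5·34 = 9.
Price P = 94 − 43 = 51.
East's profit: (51 − 17)·34 = 1156.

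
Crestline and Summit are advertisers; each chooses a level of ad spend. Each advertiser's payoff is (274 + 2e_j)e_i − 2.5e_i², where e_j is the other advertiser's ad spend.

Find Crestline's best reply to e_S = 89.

90.4

Crestline's payoff is (274 + 2e_S)e_C − 2.5e_C².
∂π/∂e_C = 274 + 2e_S − 5e_C = 0, so e_C = 54.8 + 0.4e_S.
At e_S = 89: e_C = 54.8 + 0.4·89 = 90.4.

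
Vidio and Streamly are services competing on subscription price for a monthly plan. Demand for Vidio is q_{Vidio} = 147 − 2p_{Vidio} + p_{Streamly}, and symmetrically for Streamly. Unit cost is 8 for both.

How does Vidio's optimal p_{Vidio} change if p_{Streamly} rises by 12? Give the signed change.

Vidio's profit: π = (p_{Vidio} − 8)(147 − 2p_{Vidio} + p_{Streamly}).
∂π/∂p_{Vidio} = 163 − 4p_{Vidio} + p_{Streamly} = 0 ⇒ p_{Vidio} = 40.75 + 0.25p_{Streamly}.
The reaction-function slope is 0.25, so a 12-unit rise in p_{Streamly} moves p_{Vidio} by 0.25 × 12 = 3. Vidio's best response rises — the actions are strategic complements.

3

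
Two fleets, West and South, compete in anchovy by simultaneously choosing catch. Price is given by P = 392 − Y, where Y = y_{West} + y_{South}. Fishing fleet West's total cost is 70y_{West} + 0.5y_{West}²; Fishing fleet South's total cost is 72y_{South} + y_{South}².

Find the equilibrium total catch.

146

Fishing fleet West's profit: π = y_{West}(392 − (y_{West} + y_{South})) − 70y_{West} − 0.5y_{West}².
∂π/∂y_{West} = 322 − 3y_{West} − y_{South} = 0, so y_{West} = 322/3 − (1/3)y_{South}.
For South: ∂π/∂y_{South} = 320 − 4y_{South} − y_{West} = 0 ⇒ y_{South} = 80 − 0.25y_{West}.
Plugging y_{South} into West's best response: y_{West} = 322/3 − (1/3)(80 − 0.25y_{West}) ⇒ (11/12)y_{West} = 242/3, so y_{West} = 88.
Then y_{South} = 80 − 0.25·88 = 58.
Total catch: 88 + 58 = 146.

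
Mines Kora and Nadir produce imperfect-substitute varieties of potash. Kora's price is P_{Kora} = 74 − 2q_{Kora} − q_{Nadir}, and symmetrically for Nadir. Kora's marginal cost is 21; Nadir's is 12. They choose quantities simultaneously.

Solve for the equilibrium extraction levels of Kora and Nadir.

10, 13

Mine Kora's profit: π = q_{Kora}(74 − 2q_{Kora} − q_{Nadir}) − 21q_{Kora}.
∂π/∂q_{Kora} = 53 − 4q_{Kora} − q_{Nadir} = 0 ⇒ q_{Kora} = 13.25 − 0.25q_{Nadir}.
Similarly q_{Nadir} = 15.5 − 0.25q_{Kora}.
Solving the two reaction functions simultaneously: (1 − (−0.25)(−0.25))q_{Kora} = 13.25 − 0.25·15.5, so 0.9375q_{Kora} = 9.375 and q_{Kora} = 10.
Then q_{Nadir} = 15.5 − 0.25·10 = 13.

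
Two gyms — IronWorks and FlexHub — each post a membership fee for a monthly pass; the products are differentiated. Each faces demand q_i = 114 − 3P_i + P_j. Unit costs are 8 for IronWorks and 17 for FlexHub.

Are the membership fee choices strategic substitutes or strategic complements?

IronWorks's profit: π = (P_{IronWorks} − 8)(114 − 3P_{IronWorks} + P_{FlexHub}).
∂π/∂P_{IronWorks} = 138 − 6P_{IronWorks} + P_{FlexHub} = 0 ⇒ P_{IronWorks} = 23 + (1/6)P_{FlexHub}.
The best-response slope dP_{IronWorks}/dP_{FlexHub} = 1/6 > 0: the reaction function is upward-sloping, so the choices are strategic complements.

strategic complements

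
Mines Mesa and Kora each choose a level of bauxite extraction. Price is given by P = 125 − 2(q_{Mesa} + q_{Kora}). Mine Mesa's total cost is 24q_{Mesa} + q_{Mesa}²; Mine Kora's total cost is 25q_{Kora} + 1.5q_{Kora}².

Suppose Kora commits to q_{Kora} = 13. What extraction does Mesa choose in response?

12.5

Mine Mesa's profit: π = q_{Mesa}(125 − 2(q_{Mesa} + q_{Kora})) − 24q_{Mesa} − q_{Mesa}².
∂π/∂q_{Mesa} = 101 − 6q_{Mesa} − 2q_{Kora} = 0, so q_{Mesa} = 101/6 − (1/3)q_{Kora}.
At q_{Kora} = 13: q_{Mesa} = 101/6 − (1/3)·13 = 12.5.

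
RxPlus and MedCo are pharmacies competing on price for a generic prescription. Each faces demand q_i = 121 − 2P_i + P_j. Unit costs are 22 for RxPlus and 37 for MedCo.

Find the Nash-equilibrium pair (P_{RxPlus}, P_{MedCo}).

57, 63

RxPlus's profit: π = (P_{RxPlus} − 22)(121 − 2P_{RxPlus} + P_{MedCo}).
∂π/∂P_{RxPlus} = 165 − 4P_{RxPlus} + P_{MedCo} = 0 ⇒ P_{RxPlus} = 41.25 + 0.25P_{MedCo}.
Similarly P_{MedCo} = 48.75 + 0.25P_{RxPlus}.
Solving the two reaction functions simultaneously: (1 − (0.25)(0.25))P_{RxPlus} = 41.25 + 0.25·48.75, so 0.9375P_{RxPlus} = 53.4375 and P_{RxPlus} = 57.
Then P_{MedCo} = 48.75 + 0.25·57 = 63.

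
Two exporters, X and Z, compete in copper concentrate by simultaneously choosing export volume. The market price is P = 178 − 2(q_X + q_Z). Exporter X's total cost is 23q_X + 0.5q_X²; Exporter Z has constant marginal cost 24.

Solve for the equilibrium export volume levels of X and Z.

19.5, 28.75

Exporter X's profit: π = q_X(178 − 2(q_X + q_Z)) − 23q_X − 0.5q_X².
∂π/∂q_X = 155 − 5q_X − 2q_Z = 0, so q_X = 31 − 0.4q_Z.
For Z: ∂π/∂q_Z = 154 − 4q_Z − 2q_X = 0 ⇒ q_Z = 38.5 − 0.5q_X.
Substituting the second reaction function into the first: q_X = 31 − 0.4(38.5 − 0.5q_X), which gives 0.8q_X = 15.6 ⇒ q_X = 19.5.
Then q_Z = 38.5 − 0.5·19.5 = 28.75.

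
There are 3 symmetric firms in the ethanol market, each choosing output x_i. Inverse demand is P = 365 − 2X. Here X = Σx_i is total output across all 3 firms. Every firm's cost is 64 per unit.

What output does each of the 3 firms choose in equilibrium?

A representative firm's profit is π_i = x_i(365 − 2X) − 64x_i, with X = x_i + Σ_{j≠i} x_j.
First-order condition: 301 − 4x_i − 2Σ_{j≠i} x_j = 0.
With identical firms, set every x_j = x: then 301 − 4x − 4x = 0, i.e. x = 301/8 = 37.625.

37.625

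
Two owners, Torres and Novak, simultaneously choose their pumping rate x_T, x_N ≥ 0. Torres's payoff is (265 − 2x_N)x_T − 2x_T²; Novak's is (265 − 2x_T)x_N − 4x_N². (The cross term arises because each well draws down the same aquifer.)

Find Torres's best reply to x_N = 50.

41.25

Expanding Torres's payoff: 265x_T − 2x_Nx_T − 2x_T².
∂π/∂x_T = 265 − 2x_N − 4x_T = 0, so x_T = 66.25 − 0.5x_N.
At x_N = 50: x_T = 66.25 − 0.5·50 = 41.25.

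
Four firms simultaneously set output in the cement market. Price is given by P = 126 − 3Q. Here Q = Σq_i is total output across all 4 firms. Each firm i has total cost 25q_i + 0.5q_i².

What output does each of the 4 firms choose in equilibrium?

6.3125

A representative firm's profit is π_i = q_i(126 − 3Q) − 25q_i − 0.5q_i², with Q = q_i + Σ_{j≠i} q_j.
First-order condition: 101 − 7q_i − 3Σ_{j≠i} q_j = 0.
In a symmetric equilibrium every firm chooses the same q, so Σ_{j≠i} q_j = 3q. The condition becomes 101 − 16q = 0, giving q = 101/16 = 6.3125.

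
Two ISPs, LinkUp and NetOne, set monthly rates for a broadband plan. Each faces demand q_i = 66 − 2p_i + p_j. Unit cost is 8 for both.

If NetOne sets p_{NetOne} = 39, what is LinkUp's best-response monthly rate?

LinkUp's profit: π = (p_{LinkUp} − 8)(66 − 2p_{LinkUp} + p_{NetOne}).
∂π/∂p_{LinkUp} = 82 − 4p_{LinkUp} + p_{NetOne} = 0 ⇒ p_{LinkUp} = 20.5 + 0.25p_{NetOne}.
At p_{NetOne} = 39: p_{LinkUp} = 20.5 + 0.25·39 = 30.25.

30.25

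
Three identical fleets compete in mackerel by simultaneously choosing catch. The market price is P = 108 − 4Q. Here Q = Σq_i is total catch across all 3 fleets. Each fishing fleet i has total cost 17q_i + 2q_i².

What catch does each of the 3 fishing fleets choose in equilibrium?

4.55

A representative fishing fleet's profit is π_i = q_i(108 − 4Q) − 17q_i − 2q_i², with Q = q_i + Σ_{j≠i} q_j.
First-order condition: 91 − 12q_i − 4Σ_{j≠i} q_j = 0.
In a symmetric equilibrium every fishing fleet chooses the same q, so Σ_{j≠i} q_j = 2q. The condition becomes 91 − 20q = 0, giving q = 91/20 = 4.55.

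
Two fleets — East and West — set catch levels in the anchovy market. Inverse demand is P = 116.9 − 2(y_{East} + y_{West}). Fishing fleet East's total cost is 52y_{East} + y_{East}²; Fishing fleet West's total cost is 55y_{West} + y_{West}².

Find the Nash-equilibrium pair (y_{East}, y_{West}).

8.3, 7.55

Fishing fleet East's profit: π = y_{East}(116.9 − 2(y_{East} + y_{West})) − 52y_{East} − y_{East}².
∂π/∂y_{East} = 64.9 − 6y_{East} − 2y_{West} = 0, so y_{East} = 649/60 − (1/3)y_{West}.
By the same steps for West: y_{West} = 619/60 − (1/3)y_{East}.
Substituting the second reaction function into the first: y_{East} = 649/60 − (1/3)(619/60 − (1/3)y_{East}), which gives (8/9)y_{East} = 332/45 ⇒ y_{East} = 8.3.
Then y_{West} = 619/60 − (1/3)·8.3 = 7.55.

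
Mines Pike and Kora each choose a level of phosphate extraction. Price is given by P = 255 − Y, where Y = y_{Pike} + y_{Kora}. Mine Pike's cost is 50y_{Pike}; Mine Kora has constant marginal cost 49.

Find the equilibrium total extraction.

137

Mine Pike's profit: π = y_{Pike}(255 − (y_{Pike} + y_{Kora})) − 50y_{Pike}.
∂π/∂y_{Pike} = 205 − 2y_{Pike} − y_{Kora} = 0, so y_{Pike} = 102.5 − 0.5y_{Kora}.
By the same steps for Kora: y_{Kora} = 103 − 0.5y_{Pike}.
Solving the two reaction functions simultaneously: (1 − (−0.5)(−0.5))y_{Pike} = 102.5 − 0.5·103, so 0.75y_{Pike} = 51 and y_{Pike} = 68.
Then y_{Kora} = 103 − 0.5·68 = 69.
Total extraction: 68 + 69 = 137.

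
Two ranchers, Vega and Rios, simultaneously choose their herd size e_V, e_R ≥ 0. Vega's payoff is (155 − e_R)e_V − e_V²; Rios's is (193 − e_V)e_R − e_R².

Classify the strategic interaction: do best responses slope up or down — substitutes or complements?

strategic substitutes

Expanding Vega's payoff: 155e_V − e_Re_V − e_V².
∂π/∂e_V = 155 − e_R − 2e_V = 0, so e_V = 77.5 − 0.5e_R.
The best-response slope de_V/de_R = −0.5 < 0: the reaction function is downward-sloping, so the choices are strategic substitutes.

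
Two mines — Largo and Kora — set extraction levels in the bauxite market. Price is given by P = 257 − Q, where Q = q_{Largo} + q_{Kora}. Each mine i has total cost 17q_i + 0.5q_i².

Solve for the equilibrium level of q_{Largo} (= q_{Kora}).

60

Mine Largo's profit: π = q_{Largo}(257 − (q_{Largo} + q_{Kora})) − 17q_{Largo} − 0.5q_{Largo}².
∂π/∂q_{Largo} = 240 − 3q_{Largo} − q_{Kora} = 0, so q_{Largo} = 80 − (1/3)q_{Kora}.
By symmetry q_{Kora} = q_{Largo}; substituting into the reaction function, (4/3)q_{Largo} = 80 and q_{Largo} = 60.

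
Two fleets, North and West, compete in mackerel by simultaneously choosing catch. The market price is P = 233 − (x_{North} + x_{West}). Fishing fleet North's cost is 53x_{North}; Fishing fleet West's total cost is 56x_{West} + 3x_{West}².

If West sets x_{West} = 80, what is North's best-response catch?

Fishing fleet North's profit: π = x_{North}(233 − (x_{North} + x_{West})) − 53x_{North}.
∂π/∂x_{North} = 180 − 2x_{North} − x_{West} = 0, so x_{North} = 90 − 0.5x_{West}.
At x_{West} = 80: x_{North} = 90 − 0.5·80 = 50.

50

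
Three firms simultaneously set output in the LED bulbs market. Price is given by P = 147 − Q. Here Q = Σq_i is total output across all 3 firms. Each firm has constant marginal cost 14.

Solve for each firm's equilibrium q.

A representative firm's profit is π_i = q_i(147 − Q) − 14q_i, with Q = q_i + Σ_{j≠i} q_j.
First-order condition: 133 − 2q_i − Σ_{j≠i} q_j = 0.
In a symmetric equilibrium every firm chooses the same q, so Σ_{j≠i} q_j = 2q. The condition becomes 133 − 4q = 0, giving q = 133/4 = 33.25.

33.25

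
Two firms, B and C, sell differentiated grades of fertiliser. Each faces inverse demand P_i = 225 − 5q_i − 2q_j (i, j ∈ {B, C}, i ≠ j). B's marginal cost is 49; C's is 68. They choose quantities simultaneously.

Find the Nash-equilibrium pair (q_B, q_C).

15.0625, 12.6875

Firm B's profit: π = q_B(225 − 5q_B − 2q_C) − 49q_B.
∂π/∂q_B = 176 − 10q_B − 2q_C = 0 ⇒ q_B = 17.6 − 0.2q_C.
Similarly q_C = 15.7 − 0.2q_B.
Plugging q_C into B's best response: q_B = 17.6 − 0.2(15.7 − 0.2q_B) ⇒ 0.96q_B = 14.46, so q_B = 15.0625.
Then q_C = 15.7 − 0.2·15.0625 = 12.6875.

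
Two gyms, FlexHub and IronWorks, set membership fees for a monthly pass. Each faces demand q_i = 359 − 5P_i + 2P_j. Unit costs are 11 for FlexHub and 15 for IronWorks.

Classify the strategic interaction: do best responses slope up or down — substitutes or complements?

strategic complements

FlexHub's profit: π = (P_{FlexHub} − 11)(359 − 5P_{FlexHub} + 2P_{IronWorks}).
∂π/∂P_{FlexHub} = 414 − 10P_{FlexHub} + 2P_{IronWorks} = 0 ⇒ P_{FlexHub} = 41.4 + 0.2P_{IronWorks}.
The best-response slope dP_{FlexHub}/dP_{IronWorks} = 0.2 > 0: the reaction function is upward-sloping, so the choices are strategic complements.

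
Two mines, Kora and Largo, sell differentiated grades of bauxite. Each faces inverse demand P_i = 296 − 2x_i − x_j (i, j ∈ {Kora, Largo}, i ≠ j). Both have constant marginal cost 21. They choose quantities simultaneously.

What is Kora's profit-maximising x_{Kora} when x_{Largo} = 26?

Mine Kora's profit: π = x_{Kora}(296 − 2x_{Kora} − x_{Largo}) − 21x_{Kora}.
∂π/∂x_{Kora} = 275 − 4x_{Kora} − x_{Largo} = 0 ⇒ x_{Kora} = 68.75 − 0.25x_{Largo}.
At x_{Largo} = 26: x_{Kora} = 68.75 − 0.25·26 = 62.25.

62.25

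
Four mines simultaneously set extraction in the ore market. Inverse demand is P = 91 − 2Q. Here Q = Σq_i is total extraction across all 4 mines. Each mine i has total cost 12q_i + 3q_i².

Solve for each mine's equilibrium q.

A representative mine's profit is π_i = q_i(91 − 2Q) − 12q_i − 3q_i², with Q = q_i + Σ_{j≠i} q_j.
First-order condition: 79 − 10q_i − 2Σ_{j≠i} q_j = 0.
With identical mines, set every q_j = q: then 79 − 10q − 6q = 0, i.e. q = 79/16 = 4.9375.

4.9375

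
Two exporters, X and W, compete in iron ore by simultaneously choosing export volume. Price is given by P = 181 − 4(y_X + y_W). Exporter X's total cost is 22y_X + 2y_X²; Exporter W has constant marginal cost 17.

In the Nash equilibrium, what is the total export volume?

24.35

Exporter X's profit: π = y_X(181 − 4(y_X + y_W)) − 22y_X − 2y_X².
∂π/∂y_X = 159 − 12y_X − 4y_W = 0, so y_X = 13.25 − (1/3)y_W.
For W: ∂π/∂y_W = 164 − 8y_W − 4y_X = 0 ⇒ y_W = 20.5 − 0.5y_X.
Plugging y_W into X's best response: y_X = 13.25 − (1/3)(20.5 − 0.5y_X) ⇒ (5/6)y_X = 77/12, so y_X = 7.7.
Then y_W = 20.5 − 0.5·7.7 = 16.65.
Total export volume: 7.7 + 16.65 = 24.35.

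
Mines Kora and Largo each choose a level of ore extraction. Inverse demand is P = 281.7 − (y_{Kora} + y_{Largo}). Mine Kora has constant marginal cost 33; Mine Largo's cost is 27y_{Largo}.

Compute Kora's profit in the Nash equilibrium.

6544.81

Mine Kora's profit: π = y_{Kora}(281.7 − (y_{Kora} + y_{Largo})) − 33y_{Kora}.
∂π/∂y_{Kora} = 248.7 − 2y_{Kora} − y_{Largo} = 0, so y_{Kora} = 124.35 − 0.5y_{Largo}.
By the same steps for Largo: y_{Largo} = 127.35 − 0.5y_{Kora}.
Solving the two reaction functions simultaneously: (1 − (−0.5)(−0.5))y_{Kora} = 124.35 − 0.5·127.35, so 0.75y_{Kora} = 60.675 and y_{Kora} = 80.9.
Then y_{Largo} = 127.35 − 0.5·80.9 = 86.9.
Price P = 281.7 − 167.8 = 113.9.
Kora's profit: (113.9 − 33)·80.9 = 6544.81.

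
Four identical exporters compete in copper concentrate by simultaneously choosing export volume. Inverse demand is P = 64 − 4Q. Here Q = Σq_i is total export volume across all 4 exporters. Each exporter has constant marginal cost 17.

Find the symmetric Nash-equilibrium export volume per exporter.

2.35

A representative exporter's profit is π_i = q_i(64 − 4Q) − 17q_i, with Q = q_i + Σ_{j≠i} q_j.
First-order condition: 47 − 8q_i − 4Σ_{j≠i} q_j = 0.
With identical exporters, set every q_j = q: then 47 − 8q − 12q = 0, i.e. q = 47/20 = 2.35.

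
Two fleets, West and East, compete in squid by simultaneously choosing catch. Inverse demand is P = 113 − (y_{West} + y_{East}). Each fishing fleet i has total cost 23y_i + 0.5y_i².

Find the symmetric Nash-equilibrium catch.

Fishing fleet West's profit: π = y_{West}(113 − (y_{West} + y_{East})) − 23y_{West} − 0.5y_{West}².
∂π/∂y_{West} = 90 − 3y_{West} − y_{East} = 0, so y_{West} = 30 − (1/3)y_{East}.
By symmetry y_{East} = y_{West}; substituting into the reaction function, (4/3)y_{West} = 30 and y_{West} = 22.5.

22.5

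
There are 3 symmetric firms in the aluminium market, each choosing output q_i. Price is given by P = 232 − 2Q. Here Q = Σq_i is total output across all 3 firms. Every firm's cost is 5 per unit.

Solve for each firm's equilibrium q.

28.375

A representative firm's profit is π_i = q_i(232 − 2Q) − 5q_i, with Q = q_i + Σ_{j≠i} q_j.
First-order condition: 227 − 4q_i − 2Σ_{j≠i} q_j = 0.
With identical firms, set every q_j = q: then 227 − 4q − 4q = 0, i.e. q = 227/8 = 28.375.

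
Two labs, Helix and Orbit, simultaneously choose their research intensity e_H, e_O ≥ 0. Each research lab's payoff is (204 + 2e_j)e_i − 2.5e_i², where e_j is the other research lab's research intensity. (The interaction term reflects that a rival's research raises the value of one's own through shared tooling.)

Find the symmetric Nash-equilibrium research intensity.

68

Helix's payoff is (204 + 2e_O)e_H − 2.5e_H².
∂π/∂e_H = 204 + 2e_O − 5e_H = 0, so e_H = 40.8 + 0.4e_O.
Setting e_H = e_O in the reaction function: e_H = 40.8 + 0.4e_H, so e_H = 40.8 / 0.6 = 68.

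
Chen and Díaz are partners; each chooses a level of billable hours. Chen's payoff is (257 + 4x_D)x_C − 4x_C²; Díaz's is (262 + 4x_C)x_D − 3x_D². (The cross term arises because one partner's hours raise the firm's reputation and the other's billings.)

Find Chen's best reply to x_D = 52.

58.125

Expanding Chen's payoff: 257x_C + 4x_Dx_C − 4x_C².
∂π/∂x_C = 257 + 4x_D − 8x_C = 0, so x_C = 32.125 + 0.5x_D.
At x_D = 52: x_C = 32.125 + 0.5·52 = 58.125.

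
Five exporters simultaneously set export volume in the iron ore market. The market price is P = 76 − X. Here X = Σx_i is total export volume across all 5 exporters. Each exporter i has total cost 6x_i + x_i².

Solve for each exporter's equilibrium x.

8.75

A representative exporter's profit is π_i = x_i(76 − X) − 6x_i − x_i², with X = x_i + Σ_{j≠i} x_j.
First-order condition: 70 − 4x_i − Σ_{j≠i} x_j = 0.
Imposing symmetry (x_j = x for all j) turns Σ_{j≠i} x_j into 4x, so 70 = 8x and x = 8.75.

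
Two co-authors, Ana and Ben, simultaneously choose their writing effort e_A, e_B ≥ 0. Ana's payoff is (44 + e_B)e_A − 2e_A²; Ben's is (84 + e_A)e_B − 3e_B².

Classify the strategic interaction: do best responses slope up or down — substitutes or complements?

Expanding Ana's payoff: 44e_A + e_Be_A − 2e_A².
∂π/∂e_A = 44 + e_B − 4e_A = 0, so e_A = 11 + 0.25e_B.
The best-response slope de_A/de_B = 0.25 > 0: the reaction function is upward-sloping, so the choices are strategic complements.

strategic complements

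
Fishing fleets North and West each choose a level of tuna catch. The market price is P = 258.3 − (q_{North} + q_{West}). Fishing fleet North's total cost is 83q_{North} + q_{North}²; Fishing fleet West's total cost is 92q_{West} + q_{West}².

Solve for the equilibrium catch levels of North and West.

Fishing fleet North's profit: π = q_{North}(258.3 − (q_{North} + q_{West})) − 83q_{North} − q_{North}².
∂π/∂q_{North} = 175.3 − 4q_{North} − q_{West} = 0, so q_{North} = 43.825 − 0.25q_{West}.
By the same steps for West: q_{West} = 41.575 − 0.25q_{North}.
Substituting the second reaction function into the first: q_{North} = 43.825 − 0.25(41.575 − 0.25q_{North}), which gives 0.9375q_{North} = 5349/160 ⇒ q_{North} = 35.66.
Then q_{West} = 41.575 − 0.25·35.66 = 32.66.

35.66, 32.66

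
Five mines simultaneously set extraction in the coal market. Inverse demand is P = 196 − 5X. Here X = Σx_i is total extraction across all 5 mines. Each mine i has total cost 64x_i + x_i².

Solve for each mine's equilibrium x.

A representative mine's profit is π_i = x_i(196 − 5X) − 64x_i − x_i², with X = x_i + Σ_{j≠i} x_j.
First-order condition: 132 − 12x_i − 5Σ_{j≠i} x_j = 0.
In a symmetric equilibrium every mine chooses the same x, so Σ_{j≠i} x_j = 4x. The condition becomes 132 − 32x = 0, giving x = 132/32 = 4.125.

4.125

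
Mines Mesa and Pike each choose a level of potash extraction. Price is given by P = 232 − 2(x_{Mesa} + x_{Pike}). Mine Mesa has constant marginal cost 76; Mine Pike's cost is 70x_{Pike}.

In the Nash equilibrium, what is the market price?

126

Mine Mesa's profit: π = x_{Mesa}(232 − 2(x_{Mesa} + x_{Pike})) − 76x_{Mesa}.
∂π/∂x_{Mesa} = 156 − 4x_{Mesa} − 2x_{Pike} = 0, so x_{Mesa} = 39 − 0.5x_{Pike}.
By the same steps for Pike: x_{Pike} = 40.5 − 0.5x_{Mesa}.
Plugging x_{Pike} into Mesa's best response: x_{Mesa} = 39 − 0.5(40.5 − 0.5x_{Mesa}) ⇒ 0.75x_{Mesa} = 18.75, so x_{Mesa} = 25.
Then x_{Pike} = 40.5 − 0.5·25 = 28.
Equilibrium price: P = 232 − 2·53 = 126.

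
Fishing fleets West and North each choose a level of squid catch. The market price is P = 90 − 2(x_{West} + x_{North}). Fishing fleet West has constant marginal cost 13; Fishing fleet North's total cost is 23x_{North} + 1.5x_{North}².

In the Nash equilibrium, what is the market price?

46.75

Fishing fleet West's profit: π = x_{West}(90 − 2(x_{West} + x_{North})) − 13x_{West}.
∂π/∂x_{West} = 77 − 4x_{West} − 2x_{North} = 0, so x_{West} = 19.25 − 0.5x_{North}.
For North: ∂π/∂x_{North} = 67 − 7x_{North} − 2x_{West} = 0 ⇒ x_{North} = 67/7 − (2/7)x_{West}.
Solving the two reaction functions simultaneously: (1 − (−0.5)(−2/7))x_{West} = 19.25 − 0.5·(67/7), so (6/7)x_{West} = 405/28 and x_{West} = 16.875.
Then x_{North} = 67/7 − (2/7)·16.875 = 4.75.
Equilibrium price: P = 90 − 2·21.625 = 46.75.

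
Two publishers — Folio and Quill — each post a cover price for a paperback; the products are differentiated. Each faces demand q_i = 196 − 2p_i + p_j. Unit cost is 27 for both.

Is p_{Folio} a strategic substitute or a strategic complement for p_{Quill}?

strategic complements

Folio's profit: π = (p_{Folio} − 27)(196 − 2p_{Folio} + p_{Quill}).
∂π/∂p_{Folio} = 250 − 4p_{Folio} + p_{Quill} = 0 ⇒ p_{Folio} = 62.5 + 0.25p_{Quill}.
The best-response slope dp_{Folio}/dp_{Quill} = 0.25 > 0: the reaction function is upward-sloping, so the choices are strategic complements.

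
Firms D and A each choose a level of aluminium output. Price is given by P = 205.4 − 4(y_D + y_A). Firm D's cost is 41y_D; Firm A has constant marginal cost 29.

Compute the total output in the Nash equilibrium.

Firm D's profit: π = y_D(205.4 − 4(y_D + y_A)) − 41y_D.
∂π/∂y_D = 164.4 − 8y_D − 4y_A = 0, so y_D = 20.55 − 0.5y_A.
By the same steps for A: y_A = 22.05 − 0.5y_D.
Solving the two reaction functions simultaneously: (1 − (−0.5)(−0.5))y_D = 20.55 − 0.5·22.05, so 0.75y_D = 9.525 and y_D = 12.7.
Then y_A = 22.05 − 0.5·12.7 = 15.7.
Total output: 12.7 + 15.7 = 28.4.

28.4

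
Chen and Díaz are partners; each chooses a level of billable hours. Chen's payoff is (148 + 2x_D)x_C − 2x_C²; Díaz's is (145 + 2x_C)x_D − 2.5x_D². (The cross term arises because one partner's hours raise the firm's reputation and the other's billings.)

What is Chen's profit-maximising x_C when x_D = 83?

Expanding Chen's payoff: 148x_C + 2x_Dx_C − 2x_C².
∂π/∂x_C = 148 + 2x_D − 4x_C = 0, so x_C = 37 + 0.5x_D.
At x_D = 83: x_C = 37 + 0.5·83 = 78.5.

78.5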